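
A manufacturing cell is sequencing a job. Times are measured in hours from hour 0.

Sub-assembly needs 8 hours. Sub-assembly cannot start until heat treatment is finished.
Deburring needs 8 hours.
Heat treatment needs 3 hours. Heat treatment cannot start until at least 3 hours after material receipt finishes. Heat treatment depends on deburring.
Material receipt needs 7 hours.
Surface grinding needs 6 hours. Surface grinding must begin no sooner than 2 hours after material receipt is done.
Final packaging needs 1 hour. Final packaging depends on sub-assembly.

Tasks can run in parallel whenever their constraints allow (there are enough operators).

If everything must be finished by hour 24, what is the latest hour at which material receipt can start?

Final packaging has no dependents, so it just needs to finish by hour 24. Starting by 24 − 1 = hour 23 achieves that.
Sub-assembly feeds into final packaging (must start by hour 23); so sub-assembly must finish by hour 23 and therefore start by hour 15.
Heat treatment has to be done before sub-assembly (must start by hour 15). That means finishing by hour 15, i.e. starting by 15 − 3 = hour 12.
To finish by hour 24, surface grinding (duration 6) must start no later than hour 18.
Material receipt has several dependents: heat treatment (must start by hour 12, minus 3-hour gap → hour 9); surface grinding (must start by hour 18, minus 2-hour gap → hour 16). The earliest of those limits is hour 9, so material receipt must start by 9 − 7 = hour 2.

2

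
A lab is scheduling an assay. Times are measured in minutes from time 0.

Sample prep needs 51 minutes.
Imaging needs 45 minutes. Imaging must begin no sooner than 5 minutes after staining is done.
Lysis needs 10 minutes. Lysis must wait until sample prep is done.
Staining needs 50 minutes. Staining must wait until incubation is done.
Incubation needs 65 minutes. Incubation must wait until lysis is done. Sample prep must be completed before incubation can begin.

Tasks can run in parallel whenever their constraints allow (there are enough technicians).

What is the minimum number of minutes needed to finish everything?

Nothing blocks sample prep, so it runs from minute 0 to minute 51.
After sample prep (finishes minute 51), lysis can start at minute 51 and finishes at minute 61.
Incubation cannot start until lysis (finishes minute 61); sample prep (finishes minute 51). The controlling bound is minute 61, so incubation finishes at 61 + 65 = minute 126.
After incubation (finishes minute 126), staining can start at minute 126 and finishes at minute 176.
After staining (finishes minute 176, plus 5-minute gap → minute 181), imaging can start at minute 181 and finishes at minute 226.
All tasks are finished once the last one completes. Finish times: Sample prep at 51, Lysis at 61, Incubation at 126, Staining at 176, Imaging at 226. The latest is minute 226.

226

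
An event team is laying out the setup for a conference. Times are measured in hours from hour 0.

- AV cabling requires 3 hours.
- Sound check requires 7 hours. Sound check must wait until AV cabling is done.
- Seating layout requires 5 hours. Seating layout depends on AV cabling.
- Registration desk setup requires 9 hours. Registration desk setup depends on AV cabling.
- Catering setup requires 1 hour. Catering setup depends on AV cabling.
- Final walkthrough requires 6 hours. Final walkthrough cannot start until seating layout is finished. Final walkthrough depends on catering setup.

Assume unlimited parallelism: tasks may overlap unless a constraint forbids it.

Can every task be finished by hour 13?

AV cabling has no prerequisites, so it starts at hour 0 and finishes at hour 3.
Sound check waits on AV cabling (finishes hour 3), so it starts at hour 3 and finishes at 3 + 7 = hour 10.
Catering setup waits on AV cabling (finishes hour 3), so it starts at hour 3 and finishes at 3 + 1 = hour 4.
Registration desk setup cannot begin until AV cabling (finishes hour 3). It runs from hour 3 to 3 + 9 = hour 12.
Seating layout cannot begin until AV cabling (finishes hour 3). It runs from hour 3 to 3 + 5 = hour 8.
Final walkthrough needs all of seating layout (finishes hour 8); catering setup (finishes hour 4). That puts its earliest start at hour 8; it finishes at 8 + 6 = hour 14.
The earliest everything can be done is hour 14, which is after the deadline of 13, so it is not possible.

No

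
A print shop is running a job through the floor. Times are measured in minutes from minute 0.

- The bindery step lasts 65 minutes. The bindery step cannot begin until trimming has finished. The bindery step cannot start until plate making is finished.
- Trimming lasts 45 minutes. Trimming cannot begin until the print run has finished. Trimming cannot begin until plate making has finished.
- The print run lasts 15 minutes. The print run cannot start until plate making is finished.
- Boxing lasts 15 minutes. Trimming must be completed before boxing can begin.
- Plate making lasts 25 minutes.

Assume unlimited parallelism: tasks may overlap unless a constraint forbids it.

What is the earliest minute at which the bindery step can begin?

Nothing blocks plate making, so it runs from minute 0 to minute 25.
The print run waits on plate making (finishes minute 25), so it starts at minute 25 and finishes at 25 + 15 = minute 40.
Trimming has to wait for the print run (finishes minute 40); plate making (finishes minute 25). The latest of these is minute 40, so trimming runs minute 40 to 40 + 45 = minute 85.
The bindery step waits on trimming (finishes minute 85); plate making (finishes minute 25). The latest of these is minute 85, which is the earliest the bindery step can start.

85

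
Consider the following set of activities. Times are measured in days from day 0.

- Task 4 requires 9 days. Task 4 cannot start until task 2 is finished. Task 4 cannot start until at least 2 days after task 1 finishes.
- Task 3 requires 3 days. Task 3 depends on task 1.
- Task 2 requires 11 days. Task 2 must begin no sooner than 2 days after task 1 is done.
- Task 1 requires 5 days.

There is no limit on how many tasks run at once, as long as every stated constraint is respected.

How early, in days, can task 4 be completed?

Nothing blocks task 1, so it runs from day 0 to day 5.
After task 1 (finishes day 5, plus 2-day gap → day 7), task 2 can start at day 7 and finishes at day 18.
Task 4 cannot start until task 2 (finishes day 18); task 1 (finishes day 5, plus 2-day gap → day 7). The controlling bound is day 18, so task 4 finishes at 18 + 9 = day 27.

27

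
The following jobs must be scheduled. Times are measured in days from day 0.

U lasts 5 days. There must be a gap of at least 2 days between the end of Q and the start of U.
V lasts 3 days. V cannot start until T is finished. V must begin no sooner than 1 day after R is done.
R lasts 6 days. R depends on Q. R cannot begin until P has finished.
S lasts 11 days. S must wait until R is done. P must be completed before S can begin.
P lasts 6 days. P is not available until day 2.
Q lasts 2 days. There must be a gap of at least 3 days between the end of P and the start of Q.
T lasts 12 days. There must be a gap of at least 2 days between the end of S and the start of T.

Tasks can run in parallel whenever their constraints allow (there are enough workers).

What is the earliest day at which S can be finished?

P cannot begin until its own release at day 2. It runs from day 2 to 2 + 6 = day 8.
After P (finishes day 8, plus 3-day gap → day 11), Q can start at day 11 and finishes at day 13.
R cannot start until Q (finishes day 13); P (finishes day 8). The controlling bound is day 13, so R finishes at 13 + 6 = day 19.
S needs all of R (finishes day 19); P (finishes day 8). That puts its earliest start at day 19; it finishes at 19 + 11 = day 30.

30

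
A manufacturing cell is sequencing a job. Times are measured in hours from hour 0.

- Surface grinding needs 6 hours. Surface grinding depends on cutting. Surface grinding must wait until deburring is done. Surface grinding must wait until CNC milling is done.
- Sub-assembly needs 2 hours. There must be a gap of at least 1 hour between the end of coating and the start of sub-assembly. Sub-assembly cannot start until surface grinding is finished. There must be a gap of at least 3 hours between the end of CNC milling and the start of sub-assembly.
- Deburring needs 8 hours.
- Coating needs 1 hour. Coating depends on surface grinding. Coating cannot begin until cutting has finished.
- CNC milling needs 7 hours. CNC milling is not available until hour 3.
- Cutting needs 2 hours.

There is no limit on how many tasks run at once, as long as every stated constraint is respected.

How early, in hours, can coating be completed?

17

After its own release at hour 3, CNC milling can start at hour 3 and finishes at hour 10.
Nothing blocks deburring, so it runs from hour 0 to hour 8.
Cutting can start immediately at hour 0; it finishes at hour 2.
Surface grinding needs all of cutting (finishes hour 2); deburring (finishes hour 8); CNC milling (finishes hour 10). That puts its earliest start at hour 10; it finishes at 10 + 6 = hour 16.
For coating: surface grinding (finishes hour 16); cutting (finishes hour 2). Taking the maximum gives a start of hour 16, and it finishes at 16 + 1 = hour 17.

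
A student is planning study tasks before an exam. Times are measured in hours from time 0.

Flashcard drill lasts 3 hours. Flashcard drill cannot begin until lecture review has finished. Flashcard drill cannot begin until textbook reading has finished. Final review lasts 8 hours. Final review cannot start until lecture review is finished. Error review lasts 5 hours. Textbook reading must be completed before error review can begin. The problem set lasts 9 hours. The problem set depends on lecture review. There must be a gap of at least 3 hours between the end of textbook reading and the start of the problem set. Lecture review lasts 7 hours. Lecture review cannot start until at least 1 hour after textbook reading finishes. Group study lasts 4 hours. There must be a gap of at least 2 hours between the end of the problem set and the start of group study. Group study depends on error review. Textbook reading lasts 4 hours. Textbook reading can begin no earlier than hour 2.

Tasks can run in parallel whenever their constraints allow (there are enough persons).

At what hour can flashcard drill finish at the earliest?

17

After its own release at hour 2, textbook reading can start at hour 2 and finishes at hour 6.
Lecture review cannot begin until textbook reading (finishes hour 6, plus 1-hour gap → hour 7). It runs from hour 7 to 7 + 7 = hour 14.
Flashcard drill has to wait for lecture review (finishes hour 14); textbook reading (finishes hour 6). The latest of these is hour 14, so flashcard drill runs hour 14 to 14 + 3 = hour 17.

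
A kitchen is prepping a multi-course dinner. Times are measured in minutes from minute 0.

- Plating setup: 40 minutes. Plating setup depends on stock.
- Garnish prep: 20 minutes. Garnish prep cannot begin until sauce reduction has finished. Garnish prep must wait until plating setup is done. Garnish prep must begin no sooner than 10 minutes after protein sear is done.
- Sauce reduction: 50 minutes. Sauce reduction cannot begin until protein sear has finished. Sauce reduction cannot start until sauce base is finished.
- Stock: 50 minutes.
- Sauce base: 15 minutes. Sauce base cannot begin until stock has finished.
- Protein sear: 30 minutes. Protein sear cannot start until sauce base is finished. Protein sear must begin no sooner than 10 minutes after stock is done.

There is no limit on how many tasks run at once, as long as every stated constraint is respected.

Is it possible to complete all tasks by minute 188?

Stock can start immediately at minute 0; it finishes at minute 50.
After stock (finishes minute 50), plating setup can start at minute 50 and finishes at minute 90.
After stock (finishes minute 50), sauce base can start at minute 50 and finishes at minute 65.
Protein sear needs all of sauce base (finishes minute 65); stock (finishes minute 50, plus 10-minute gap → minute 60). That puts its earliest start at minute 65; it finishes at 65 + 30 = minute 95.
For sauce reduction: protein sear (finishes minute 95); sauce base (finishes minute 65). Taking the maximum gives a start of minute 95, and it finishes at 95 + 50 = minute 145.
Garnish prep cannot start until sauce reduction (finishes minute 145); plating setup (finishes minute 90); protein sear (finishes minute 95, plus 10-minute gap → minute 105). The controlling bound is minute 145, so garnish prep finishes at 145 + 20 = minute 165.
Every task is finished by minute 165, which is no later than the deadline of 188, so the schedule is feasible.

Yes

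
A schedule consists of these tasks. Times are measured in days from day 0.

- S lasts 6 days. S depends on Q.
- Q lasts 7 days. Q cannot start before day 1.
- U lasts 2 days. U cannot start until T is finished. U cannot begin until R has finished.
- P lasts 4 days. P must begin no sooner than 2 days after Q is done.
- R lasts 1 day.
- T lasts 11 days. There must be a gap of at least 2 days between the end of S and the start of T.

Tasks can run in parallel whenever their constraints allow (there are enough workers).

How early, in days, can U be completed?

29

Nothing blocks R, so it runs from day 0 to day 1.
Q waits on its own release at day 1, so it starts at day 1 and finishes at 1 + 7 = day 8.
S waits on Q (finishes day 8), so it starts at day 8 and finishes at 8 + 6 = day 14.
T waits on S (finishes day 14, plus 2-day gap → day 16), so it starts at day 16 and finishes at 16 + 11 = day 27.
For U: T (finishes day 27); R (finishes day 1). Taking the maximum gives a start of day 27, and it finishes at 27 + 2 = day 29.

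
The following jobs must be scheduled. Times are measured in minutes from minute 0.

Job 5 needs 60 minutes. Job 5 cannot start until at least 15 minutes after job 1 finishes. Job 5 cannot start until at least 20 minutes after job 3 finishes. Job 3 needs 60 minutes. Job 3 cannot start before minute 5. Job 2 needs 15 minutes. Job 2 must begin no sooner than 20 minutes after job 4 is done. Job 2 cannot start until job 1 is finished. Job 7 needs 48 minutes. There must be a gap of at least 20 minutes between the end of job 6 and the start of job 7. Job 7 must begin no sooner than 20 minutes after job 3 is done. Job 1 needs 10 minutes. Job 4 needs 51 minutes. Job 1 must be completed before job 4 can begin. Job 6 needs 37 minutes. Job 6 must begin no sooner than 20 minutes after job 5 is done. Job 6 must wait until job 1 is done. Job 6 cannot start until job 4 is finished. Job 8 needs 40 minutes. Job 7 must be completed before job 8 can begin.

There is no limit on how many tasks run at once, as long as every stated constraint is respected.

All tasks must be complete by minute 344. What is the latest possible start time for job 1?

Job 2 has no dependents, so it just needs to finish by minute 344. Starting by 344 − 15 = minute 329 achieves that.
Nothing follows job 8; the deadline of minute 344 is its only limit. It must start by 344 − 40 = minute 304.
Job 7 must finish before job 8 (must start by minute 304). With a 48-minute duration, job 7 must start by 304 − 48 = minute 256.
Job 6 has to be done before job 7 (must start by minute 256, minus 20-minute gap → minute 236). That means finishing by minute 236, i.e. starting by 236 − 37 = minute 199.
For job 4: job 2 (must start by minute 329, minus 20-minute gap → minute 309); job 6 (must start by minute 199). The most restrictive is minute 199; with a 51-minute duration, job 4 must start by minute 148.
Job 5 has to be done before job 6 (must start by minute 199, minus 20-minute gap → minute 179). That means finishing by minute 179, i.e. starting by 179 − 60 = minute 119.
Job 1 has several dependents: job 2 (must start by minute 329); job 4 (must start by minute 148); job 5 (must start by minute 119, minus 15-minute gap → minute 104); job 6 (must start by minute 199). The earliest of those limits is minute 104, so job 1 must start by 104 − 10 = minute 94.

94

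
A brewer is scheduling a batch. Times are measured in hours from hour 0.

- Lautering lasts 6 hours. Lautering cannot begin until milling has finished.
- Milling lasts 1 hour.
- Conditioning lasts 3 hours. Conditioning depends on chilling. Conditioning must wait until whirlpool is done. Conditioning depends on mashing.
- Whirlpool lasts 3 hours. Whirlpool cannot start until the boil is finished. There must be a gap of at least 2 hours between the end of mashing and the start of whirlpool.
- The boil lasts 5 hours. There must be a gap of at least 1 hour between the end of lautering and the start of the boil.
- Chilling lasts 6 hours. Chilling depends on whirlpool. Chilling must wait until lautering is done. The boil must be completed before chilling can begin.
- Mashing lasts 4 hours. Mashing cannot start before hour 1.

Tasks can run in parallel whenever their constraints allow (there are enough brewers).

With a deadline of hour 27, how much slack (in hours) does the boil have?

2

Milling has no prerequisites, so it starts at hour 0 and finishes at hour 1.
Lautering waits on milling (finishes hour 1), so it starts at hour 1 and finishes at 1 + 6 = hour 7.
After lautering (finishes hour 7, plus 1-hour gap → hour 8), the boil can start at hour 8 and finishes at hour 13.

Working backward from the deadline:
Conditioning must finish by hour 27; it takes 3 hours, so it must start by 27 − 3 = hour 24.
Since conditioning (must start by hour 24) depends on it, chilling must finish by hour 24. Backing off its 6-hour duration gives a latest start of hour 18.
For whirlpool: chilling (must start by hour 18); conditioning (must start by hour 24). The most restrictive is hour 18; with a 3-hour duration, whirlpool must start by hour 15.
The boil must finish in time for whirlpool (must start by hour 15); chilling (must start by hour 18). The tightest is hour 15, so the boil must start by 15 − 5 = hour 10.
So the boil can start as early as hour 8 and as late as hour 10, giving 10 − 8 = 2 hours of slack.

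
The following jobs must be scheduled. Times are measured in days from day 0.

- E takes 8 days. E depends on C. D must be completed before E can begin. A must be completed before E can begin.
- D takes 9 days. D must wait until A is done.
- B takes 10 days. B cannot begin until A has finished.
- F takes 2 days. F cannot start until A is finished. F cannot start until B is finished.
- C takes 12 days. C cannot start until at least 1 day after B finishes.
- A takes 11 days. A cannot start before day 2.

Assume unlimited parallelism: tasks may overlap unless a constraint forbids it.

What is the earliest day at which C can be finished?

A cannot begin until its own release at day 2. It runs from day 2 to 2 + 11 = day 13.
B cannot begin until A (finishes day 13). It runs from day 13 to 13 + 10 = day 23.
C waits on B (finishes day 23, plus 1-day gap → day 24), so it starts at day 24 and finishes at 24 + 12 = day 36.

36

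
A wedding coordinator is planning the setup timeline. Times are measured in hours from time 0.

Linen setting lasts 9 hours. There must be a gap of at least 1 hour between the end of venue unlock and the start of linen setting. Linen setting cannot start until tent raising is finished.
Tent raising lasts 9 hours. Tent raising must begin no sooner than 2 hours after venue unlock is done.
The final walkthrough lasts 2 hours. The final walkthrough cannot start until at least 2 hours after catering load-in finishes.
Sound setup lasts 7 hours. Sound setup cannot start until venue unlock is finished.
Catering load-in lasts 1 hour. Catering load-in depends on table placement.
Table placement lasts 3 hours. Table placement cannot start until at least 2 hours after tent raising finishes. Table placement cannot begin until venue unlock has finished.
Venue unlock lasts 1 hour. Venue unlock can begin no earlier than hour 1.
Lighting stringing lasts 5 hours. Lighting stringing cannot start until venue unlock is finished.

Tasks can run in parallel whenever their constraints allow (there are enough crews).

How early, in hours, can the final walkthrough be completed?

Venue unlock cannot begin until its own release at hour 1. It runs from hour 1 to 1 + 1 = hour 2.
Tent raising cannot begin until venue unlock (finishes hour 2, plus 2-hour gap → hour 4). It runs from hour 4 to 4 + 9 = hour 13.
Table placement needs all of tent raising (finishes hour 13, plus 2-hour gap → hour 15); venue unlock (finishes hour 2). That puts its earliest start at hour 15; it finishes at 15 + 3 = hour 18.
Catering load-in cannot begin until table placement (finishes hour 18). It runs from hour 18 to 18 + 1 = hour 19.
The final walkthrough waits on catering load-in (finishes hour 19, plus 2-hour gap → hour 21), so it starts at hour 21 and finishes at 21 + 2 = hour 23.

23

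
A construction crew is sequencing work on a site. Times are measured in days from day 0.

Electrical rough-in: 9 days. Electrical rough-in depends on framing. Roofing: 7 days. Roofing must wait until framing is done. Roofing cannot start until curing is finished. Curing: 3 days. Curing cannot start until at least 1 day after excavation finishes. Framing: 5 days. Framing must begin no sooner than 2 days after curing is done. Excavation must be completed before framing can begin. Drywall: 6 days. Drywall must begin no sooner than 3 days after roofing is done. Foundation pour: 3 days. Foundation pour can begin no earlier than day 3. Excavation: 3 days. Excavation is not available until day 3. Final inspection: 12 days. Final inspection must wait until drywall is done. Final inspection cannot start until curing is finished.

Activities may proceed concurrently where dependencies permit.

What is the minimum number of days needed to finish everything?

After its own release at day 3, foundation pour can start at day 3 and finishes at day 6.
Excavation cannot begin until its own release at day 3. It runs from day 3 to 3 + 3 = day 6.
Curing waits on excavation (finishes day 6, plus 1-day gap → day 7), so it starts at day 7 and finishes at 7 + 3 = day 10.
Framing has to wait for curing (finishes day 10, plus 2-day gap → day 12); excavation (finishes day 6). The latest of these is day 12, so framing runs day 12 to 12 + 5 = day 17.
Electrical rough-in waits on framing (finishes day 17), so it starts at day 17 and finishes at 17 + 9 = day 26.
Roofing cannot start until framing (finishes day 17); curing (finishes day 10). The controlling bound is day 17, so roofing finishes at 17 + 7 = day 24.
After roofing (finishes day 24, plus 3-day gap → day 27), drywall can start at day 27 and finishes at day 33.
Final inspection needs all of drywall (finishes day 33); curing (finishes day 10). That puts its earliest start at day 33; it finishes at 33 + 12 = day 45.
All tasks are finished once the last one completes. Finish times: Excavation at 6, Foundation pour at 6, Curing at 10, Framing at 17, Roofing at 24, Electrical rough-in at 26, Drywall at 33, Final inspection at 45. The latest is day 45.

45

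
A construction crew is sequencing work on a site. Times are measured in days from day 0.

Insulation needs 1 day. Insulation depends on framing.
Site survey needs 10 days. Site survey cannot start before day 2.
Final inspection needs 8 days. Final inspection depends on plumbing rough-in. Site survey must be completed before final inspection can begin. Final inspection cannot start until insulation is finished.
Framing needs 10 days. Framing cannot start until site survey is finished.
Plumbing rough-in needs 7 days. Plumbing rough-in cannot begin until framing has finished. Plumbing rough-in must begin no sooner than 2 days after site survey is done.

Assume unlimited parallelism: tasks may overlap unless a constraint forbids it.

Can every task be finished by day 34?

After its own release at day 2, site survey can start at day 2 and finishes at day 12.
Framing cannot begin until site survey (finishes day 12). It runs from day 12 to 12 + 10 = day 22.
Insulation cannot begin until framing (finishes day 22). It runs from day 22 to 22 + 1 = day 23.
Plumbing rough-in needs all of framing (finishes day 22); site survey (finishes day 12, plus 2-day gap → day 14). That puts its earliest start at day 22; it finishes at 22 + 7 = day 29.
Final inspection needs all of plumbing rough-in (finishes day 29); site survey (finishes day 12); insulation (finishes day 23). That puts its earliest start at day 29; it finishes at 29 + 8 = day 37.
The earliest everything can be done is day 37, which is after the deadline of 34, so it is not possible.

No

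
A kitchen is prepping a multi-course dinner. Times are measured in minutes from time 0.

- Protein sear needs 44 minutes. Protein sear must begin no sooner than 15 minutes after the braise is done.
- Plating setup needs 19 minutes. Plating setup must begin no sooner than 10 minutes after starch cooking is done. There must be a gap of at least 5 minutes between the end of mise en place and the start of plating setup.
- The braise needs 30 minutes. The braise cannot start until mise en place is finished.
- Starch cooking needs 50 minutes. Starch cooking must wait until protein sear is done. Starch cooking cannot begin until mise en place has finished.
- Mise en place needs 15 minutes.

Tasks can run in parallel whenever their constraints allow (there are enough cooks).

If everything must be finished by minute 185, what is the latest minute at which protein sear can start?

62

Plating setup has no dependents, so it just needs to finish by minute 185. Starting by 185 − 19 = minute 166 achieves that.
Starch cooking must finish before plating setup (must start by minute 166, minus 10-minute gap → minute 156). With a 50-minute duration, starch cooking must start by 156 − 50 = minute 106.
Protein sear must finish before starch cooking (must start by minute 106). With a 44-minute duration, protein sear must start by 106 − 44 = minute 62.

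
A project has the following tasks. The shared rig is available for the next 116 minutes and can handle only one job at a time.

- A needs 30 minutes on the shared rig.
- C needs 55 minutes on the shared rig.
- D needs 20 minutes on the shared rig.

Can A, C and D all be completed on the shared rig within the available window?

Running back to back, the jobs need 30 + 55 + 20 = 105 minutes on the shared rig.
Since 105 ≤ 116, they fit within the window.

Yes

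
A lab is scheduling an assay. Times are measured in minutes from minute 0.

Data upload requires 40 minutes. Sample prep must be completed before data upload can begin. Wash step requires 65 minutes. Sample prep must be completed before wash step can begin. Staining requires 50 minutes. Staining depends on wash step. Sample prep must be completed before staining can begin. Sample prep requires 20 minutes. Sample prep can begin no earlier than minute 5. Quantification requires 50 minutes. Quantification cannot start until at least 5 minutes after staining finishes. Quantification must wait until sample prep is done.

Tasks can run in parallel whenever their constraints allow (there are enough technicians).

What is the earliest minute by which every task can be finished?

Sample prep cannot begin until its own release at minute 5. It runs from minute 5 to 5 + 20 = minute 25.
Data upload cannot begin until sample prep (finishes minute 25). It runs from minute 25 to 25 + 40 = minute 65.
Wash step waits on sample prep (finishes minute 25), so it starts at minute 25 and finishes at 25 + 65 = minute 90.
Staining needs all of wash step (finishes minute 90); sample prep (finishes minute 25). That puts its earliest start at minute 90; it finishes at 90 + 50 = minute 140.
Quantification cannot start until staining (finishes minute 140, plus 5-minute gap → minute 145); sample prep (finishes minute 25). The controlling bound is minute 145, so quantification finishes at 145 + 50 = minute 195.
All tasks are finished once the last one completes. Finish times: Sample prep at 25, Wash step at 90, Staining at 140, Quantification at 195, Data upload at 65. The latest is minute 195.

195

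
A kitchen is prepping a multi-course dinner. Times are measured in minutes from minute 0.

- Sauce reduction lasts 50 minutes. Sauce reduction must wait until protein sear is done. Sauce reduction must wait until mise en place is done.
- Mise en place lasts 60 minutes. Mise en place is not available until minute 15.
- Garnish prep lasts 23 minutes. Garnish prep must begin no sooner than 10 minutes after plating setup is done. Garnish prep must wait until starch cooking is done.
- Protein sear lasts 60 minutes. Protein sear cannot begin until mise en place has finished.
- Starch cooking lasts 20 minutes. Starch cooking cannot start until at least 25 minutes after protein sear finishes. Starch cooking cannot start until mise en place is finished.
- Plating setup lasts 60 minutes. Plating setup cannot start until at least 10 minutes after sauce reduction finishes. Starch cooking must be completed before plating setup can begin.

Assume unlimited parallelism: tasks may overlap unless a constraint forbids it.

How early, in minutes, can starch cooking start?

Mise en place waits on its own release at minute 15, so it starts at minute 15 and finishes at 15 + 60 = minute 75.
After mise en place (finishes minute 75), protein sear can start at minute 75 and finishes at minute 135.
Starch cooking waits on protein sear (finishes minute 135, plus 25-minute gap → minute 160); mise en place (finishes minute 75). The latest of these is minute 160, which is the earliest starch cooking can start.

160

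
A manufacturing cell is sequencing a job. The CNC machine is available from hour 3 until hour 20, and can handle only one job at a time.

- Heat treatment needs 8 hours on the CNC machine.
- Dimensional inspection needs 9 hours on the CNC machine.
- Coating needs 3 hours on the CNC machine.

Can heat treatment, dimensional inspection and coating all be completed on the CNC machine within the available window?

No

The CNC machine window is 20 − 3 = 17 hours.
Running back to back, the jobs need 8 + 9 + 3 = 20 hours on the CNC machine.
Since 20 > 17, they cannot all fit.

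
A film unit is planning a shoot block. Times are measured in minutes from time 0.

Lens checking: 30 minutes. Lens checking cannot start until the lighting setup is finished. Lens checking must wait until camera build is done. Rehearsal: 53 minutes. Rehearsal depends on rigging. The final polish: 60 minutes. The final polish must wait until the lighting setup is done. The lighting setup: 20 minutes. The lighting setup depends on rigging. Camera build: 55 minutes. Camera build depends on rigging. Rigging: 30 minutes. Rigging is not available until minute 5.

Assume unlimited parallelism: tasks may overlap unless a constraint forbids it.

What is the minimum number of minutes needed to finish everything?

After its own release at minute 5, rigging can start at minute 5 and finishes at minute 35.
Rehearsal waits on rigging (finishes minute 35), so it starts at minute 35 and finishes at 35 + 53 = minute 88.
Camera build cannot begin until rigging (finishes minute 35). It runs from minute 35 to 35 + 55 = minute 90.
The lighting setup waits on rigging (finishes minute 35), so it starts at minute 35 and finishes at 35 + 20 = minute 55.
After the lighting setup (finishes minute 55), the final polish can start at minute 55 and finishes at minute 115.
Lens checking needs all of the lighting setup (finishes minute 55); camera build (finishes minute 90). That puts its earliest start at minute 90; it finishes at 90 + 30 = minute 120.
All tasks are finished once the last one completes. Finish times: Rigging at 35, The lighting setup at 55, Camera build at 90, Lens checking at 120, Rehearsal at 88, The final polish at 115. The latest is minute 120.

120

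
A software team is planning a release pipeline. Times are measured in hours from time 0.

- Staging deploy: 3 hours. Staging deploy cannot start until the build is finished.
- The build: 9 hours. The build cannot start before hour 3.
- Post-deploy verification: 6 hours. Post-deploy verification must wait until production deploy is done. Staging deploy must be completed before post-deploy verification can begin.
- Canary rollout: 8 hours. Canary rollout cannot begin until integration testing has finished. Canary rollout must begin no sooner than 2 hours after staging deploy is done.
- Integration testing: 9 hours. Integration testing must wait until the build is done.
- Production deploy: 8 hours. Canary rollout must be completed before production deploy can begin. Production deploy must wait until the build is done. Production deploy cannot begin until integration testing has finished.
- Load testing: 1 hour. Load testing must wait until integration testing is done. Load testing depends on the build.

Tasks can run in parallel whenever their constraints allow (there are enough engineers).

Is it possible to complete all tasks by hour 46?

The build waits on its own release at hour 3, so it starts at hour 3 and finishes at 3 + 9 = hour 12.
Staging deploy cannot begin until the build (finishes hour 12). It runs from hour 12 to 12 + 3 = hour 15.
Integration testing cannot begin until the build (finishes hour 12). It runs from hour 12 to 12 + 9 = hour 21.
Load testing needs all of integration testing (finishes hour 21); the build (finishes hour 12). That puts its earliest start at hour 21; it finishes at 21 + 1 = hour 22.
For canary rollout: integration testing (finishes hour 21); staging deploy (finishes hour 15, plus 2-hour gap → hour 17). Taking the maximum gives a start of hour 21, and it finishes at 21 + 8 = hour 29.
Production deploy has to wait for canary rollout (finishes hour 29); the build (finishes hour 12); integration testing (finishes hour 21). The latest of these is hour 29, so production deploy runs hour 29 to 29 + 8 = hour 37.
Post-deploy verification cannot start until production deploy (finishes hour 37); staging deploy (finishes hour 15). The controlling bound is hour 37, so post-deploy verification finishes at 37 + 6 = hour 43.
Every task is finished by hour 43, which is no later than the deadline of 46, so the schedule is feasible.

Yes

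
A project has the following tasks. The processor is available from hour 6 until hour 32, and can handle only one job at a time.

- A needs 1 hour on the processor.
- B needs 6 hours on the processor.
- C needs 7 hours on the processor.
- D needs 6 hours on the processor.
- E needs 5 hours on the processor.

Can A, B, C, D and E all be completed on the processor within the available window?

The processor window is 32 − 6 = 26 hours.
Running back to back, the jobs need 1 + 6 + 7 + 6 + 5 = 25 hours on the processor.
Since 25 ≤ 26, they fit within the window.

Yes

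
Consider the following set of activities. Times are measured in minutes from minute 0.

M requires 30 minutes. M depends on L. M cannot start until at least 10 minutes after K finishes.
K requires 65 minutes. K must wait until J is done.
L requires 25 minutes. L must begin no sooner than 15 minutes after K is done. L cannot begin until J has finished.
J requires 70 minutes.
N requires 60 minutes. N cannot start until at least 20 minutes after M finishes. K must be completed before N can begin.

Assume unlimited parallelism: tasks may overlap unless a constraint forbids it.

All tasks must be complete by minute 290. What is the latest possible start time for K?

75

N has no dependents, so it just needs to finish by minute 290. Starting by 290 − 60 = minute 230 achieves that.
Since N (must start by minute 230, minus 20-minute gap → minute 210) depends on it, M must finish by minute 210. Backing off its 30-minute duration gives a latest start of minute 180.
L feeds into M (must start by minute 180); so L must finish by minute 180 and therefore start by minute 155.
K has several dependents: L (must start by minute 155, minus 15-minute gap → minute 140); M (must start by minute 180, minus 10-minute gap → minute 170); N (must start by minute 230). The earliest of those limits is minute 140, so K must start by 140 − 65 = minute 75.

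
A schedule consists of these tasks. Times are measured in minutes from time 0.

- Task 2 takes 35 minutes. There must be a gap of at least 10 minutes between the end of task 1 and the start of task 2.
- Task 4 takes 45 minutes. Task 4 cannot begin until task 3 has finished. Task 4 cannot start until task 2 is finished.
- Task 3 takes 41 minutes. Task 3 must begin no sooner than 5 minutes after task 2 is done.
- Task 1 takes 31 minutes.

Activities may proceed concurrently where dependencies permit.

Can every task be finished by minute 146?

Task 1 has no prerequisites, so it starts at minute 0 and finishes at minute 31.
After task 1 (finishes minute 31, plus 10-minute gap → minute 41), task 2 can start at minute 41 and finishes at minute 76.
After task 2 (finishes minute 76, plus 5-minute gap → minute 81), task 3 can start at minute 81 and finishes at minute 122.
Task 4 has to wait for task 3 (finishes minute 122); task 2 (finishes minute 76). The latest of these is minute 122, so task 4 runs minute 122 to 122 + 45 = minute 167.
The earliest everything can be done is minute 167, which is after the deadline of 146, so it is not possible.

No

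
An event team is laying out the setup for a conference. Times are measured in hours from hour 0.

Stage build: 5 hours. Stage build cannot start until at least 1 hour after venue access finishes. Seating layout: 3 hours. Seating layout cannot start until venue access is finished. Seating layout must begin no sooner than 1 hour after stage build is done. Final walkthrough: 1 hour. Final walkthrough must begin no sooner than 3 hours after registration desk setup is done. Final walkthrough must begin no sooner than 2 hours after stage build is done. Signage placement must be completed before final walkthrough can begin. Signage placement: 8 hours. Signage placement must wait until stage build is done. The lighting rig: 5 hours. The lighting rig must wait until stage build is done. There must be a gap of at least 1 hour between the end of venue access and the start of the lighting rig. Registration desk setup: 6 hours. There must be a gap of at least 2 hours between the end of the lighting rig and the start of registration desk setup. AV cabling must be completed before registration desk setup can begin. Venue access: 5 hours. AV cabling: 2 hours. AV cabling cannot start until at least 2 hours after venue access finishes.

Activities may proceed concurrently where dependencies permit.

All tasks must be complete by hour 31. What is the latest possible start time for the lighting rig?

14

Final walkthrough has no dependents, so it just needs to finish by hour 31. Starting by 31 − 1 = hour 30 achieves that.
Registration desk setup must finish before final walkthrough (must start by hour 30, minus 3-hour gap → hour 27). With a 6-hour duration, registration desk setup must start by 27 − 6 = hour 21.
The lighting rig has to be done before registration desk setup (must start by hour 21, minus 2-hour gap → hour 19). That means finishing by hour 19, i.e. starting by 19 − 5 = hour 14.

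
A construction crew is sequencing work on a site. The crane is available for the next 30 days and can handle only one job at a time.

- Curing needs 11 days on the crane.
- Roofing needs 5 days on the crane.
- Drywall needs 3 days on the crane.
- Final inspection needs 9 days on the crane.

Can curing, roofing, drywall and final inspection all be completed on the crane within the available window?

Yes

Running back to back, the jobs need 11 + 5 + 3 + 9 = 28 days on the crane.
Since 28 ≤ 30, they fit within the window.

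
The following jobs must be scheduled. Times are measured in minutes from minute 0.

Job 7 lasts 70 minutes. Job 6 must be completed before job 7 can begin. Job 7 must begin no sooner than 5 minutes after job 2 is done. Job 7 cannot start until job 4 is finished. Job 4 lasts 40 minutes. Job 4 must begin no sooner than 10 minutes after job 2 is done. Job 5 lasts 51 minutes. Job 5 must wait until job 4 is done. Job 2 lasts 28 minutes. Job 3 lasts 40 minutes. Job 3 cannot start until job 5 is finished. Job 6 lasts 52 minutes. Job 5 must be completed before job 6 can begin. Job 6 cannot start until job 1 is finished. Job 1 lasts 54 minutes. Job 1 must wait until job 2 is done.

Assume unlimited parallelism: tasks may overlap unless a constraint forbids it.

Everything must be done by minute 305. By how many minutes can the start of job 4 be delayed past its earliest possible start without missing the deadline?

54

Job 2 can start immediately at minute 0; it finishes at minute 28.
Job 4 cannot begin until job 2 (finishes minute 28, plus 10-minute gap → minute 38). It runs from minute 38 to 38 + 40 = minute 78.

Working backward from the deadline:
Nothing follows job 7; the deadline of minute 305 is its only limit. It must start by 305 − 70 = minute 235.
Job 6 feeds into job 7 (must start by minute 235); so job 6 must finish by minute 235 and therefore start by minute 183.
To finish by minute 305, job 3 (duration 40) must start no later than minute 265.
Job 5 feeds job 3 (must start by minute 265); job 6 (must start by minute 183). Taking the minimum, job 5 must finish by minute 183 and start by 183 − 51 = minute 132.
Job 4 feeds job 5 (must start by minute 132); job 7 (must start by minute 235). Taking the minimum, job 4 must finish by minute 132 and start by 132 − 40 = minute 92.
So job 4 can start as early as minute 38 and as late as minute 92, giving 92 − 38 = 54 minutes of slack.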